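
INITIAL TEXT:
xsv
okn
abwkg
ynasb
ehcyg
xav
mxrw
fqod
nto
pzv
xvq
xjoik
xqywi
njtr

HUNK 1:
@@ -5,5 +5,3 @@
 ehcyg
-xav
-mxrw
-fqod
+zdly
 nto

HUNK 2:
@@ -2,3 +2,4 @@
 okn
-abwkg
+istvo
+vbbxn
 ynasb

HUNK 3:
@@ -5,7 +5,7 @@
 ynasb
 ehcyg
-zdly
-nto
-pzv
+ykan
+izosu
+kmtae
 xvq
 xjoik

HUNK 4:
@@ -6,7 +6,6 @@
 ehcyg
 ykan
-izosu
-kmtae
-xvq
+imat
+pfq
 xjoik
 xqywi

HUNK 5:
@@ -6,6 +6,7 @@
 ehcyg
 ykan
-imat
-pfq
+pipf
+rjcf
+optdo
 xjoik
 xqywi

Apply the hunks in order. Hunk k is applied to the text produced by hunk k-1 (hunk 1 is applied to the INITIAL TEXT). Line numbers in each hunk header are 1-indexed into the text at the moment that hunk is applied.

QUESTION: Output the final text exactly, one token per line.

Answer: xsv
okn
istvo
vbbxn
ynasb
ehcyg
ykan
pipf
rjcf
optdo
xjoik
xqywi
njtr

Derivation:
Hunk 1: at line 5 remove [xav,mxrw,fqod] add [zdly] -> 12 lines: xsv okn abwkg ynasb ehcyg zdly nto pzv xvq xjoik xqywi njtr
Hunk 2: at line 2 remove [abwkg] add [istvo,vbbxn] -> 13 lines: xsv okn istvo vbbxn ynasb ehcyg zdly nto pzv xvq xjoik xqywi njtr
Hunk 3: at line 5 remove [zdly,nto,pzv] add [ykan,izosu,kmtae] -> 13 lines: xsv okn istvo vbbxn ynasb ehcyg ykan izosu kmtae xvq xjoik xqywi njtr
Hunk 4: at line 6 remove [izosu,kmtae,xvq] add [imat,pfq] -> 12 lines: xsv okn istvo vbbxn ynasb ehcyg ykan imat pfq xjoik xqywi njtr
Hunk 5: at line 6 remove [imat,pfq] add [pipf,rjcf,optdo] -> 13 lines: xsv okn istvo vbbxn ynasb ehcyg ykan pipf rjcf optdo xjoik xqywi njtr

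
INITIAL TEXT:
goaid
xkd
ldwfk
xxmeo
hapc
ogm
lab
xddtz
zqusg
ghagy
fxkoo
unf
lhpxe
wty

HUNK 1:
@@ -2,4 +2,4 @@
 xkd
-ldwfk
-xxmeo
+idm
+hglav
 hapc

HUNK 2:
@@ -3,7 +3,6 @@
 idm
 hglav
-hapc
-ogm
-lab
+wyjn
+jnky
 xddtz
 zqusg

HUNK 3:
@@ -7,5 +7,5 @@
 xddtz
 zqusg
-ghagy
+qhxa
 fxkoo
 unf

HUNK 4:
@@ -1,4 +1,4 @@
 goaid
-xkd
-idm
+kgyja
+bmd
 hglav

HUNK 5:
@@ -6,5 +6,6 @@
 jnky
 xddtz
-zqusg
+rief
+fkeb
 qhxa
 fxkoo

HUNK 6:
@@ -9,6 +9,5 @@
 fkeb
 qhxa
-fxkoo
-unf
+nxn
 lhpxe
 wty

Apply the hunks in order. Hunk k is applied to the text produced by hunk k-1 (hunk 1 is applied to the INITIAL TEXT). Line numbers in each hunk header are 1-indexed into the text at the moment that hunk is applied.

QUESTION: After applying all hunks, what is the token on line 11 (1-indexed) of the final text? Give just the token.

Answer: nxn

Derivation:
Hunk 1: at line 2 remove [ldwfk,xxmeo] add [idm,hglav] -> 14 lines: goaid xkd idm hglav hapc ogm lab xddtz zqusg ghagy fxkoo unf lhpxe wty
Hunk 2: at line 3 remove [hapc,ogm,lab] add [wyjn,jnky] -> 13 lines: goaid xkd idm hglav wyjn jnky xddtz zqusg ghagy fxkoo unf lhpxe wty
Hunk 3: at line 7 remove [ghagy] add [qhxa] -> 13 lines: goaid xkd idm hglav wyjn jnky xddtz zqusg qhxa fxkoo unf lhpxe wty
Hunk 4: at line 1 remove [xkd,idm] add [kgyja,bmd] -> 13 lines: goaid kgyja bmd hglav wyjn jnky xddtz zqusg qhxa fxkoo unf lhpxe wty
Hunk 5: at line 6 remove [zqusg] add [rief,fkeb] -> 14 lines: goaid kgyja bmd hglav wyjn jnky xddtz rief fkeb qhxa fxkoo unf lhpxe wty
Hunk 6: at line 9 remove [fxkoo,unf] add [nxn] -> 13 lines: goaid kgyja bmd hglav wyjn jnky xddtz rief fkeb qhxa nxn lhpxe wty
Final line 11: nxn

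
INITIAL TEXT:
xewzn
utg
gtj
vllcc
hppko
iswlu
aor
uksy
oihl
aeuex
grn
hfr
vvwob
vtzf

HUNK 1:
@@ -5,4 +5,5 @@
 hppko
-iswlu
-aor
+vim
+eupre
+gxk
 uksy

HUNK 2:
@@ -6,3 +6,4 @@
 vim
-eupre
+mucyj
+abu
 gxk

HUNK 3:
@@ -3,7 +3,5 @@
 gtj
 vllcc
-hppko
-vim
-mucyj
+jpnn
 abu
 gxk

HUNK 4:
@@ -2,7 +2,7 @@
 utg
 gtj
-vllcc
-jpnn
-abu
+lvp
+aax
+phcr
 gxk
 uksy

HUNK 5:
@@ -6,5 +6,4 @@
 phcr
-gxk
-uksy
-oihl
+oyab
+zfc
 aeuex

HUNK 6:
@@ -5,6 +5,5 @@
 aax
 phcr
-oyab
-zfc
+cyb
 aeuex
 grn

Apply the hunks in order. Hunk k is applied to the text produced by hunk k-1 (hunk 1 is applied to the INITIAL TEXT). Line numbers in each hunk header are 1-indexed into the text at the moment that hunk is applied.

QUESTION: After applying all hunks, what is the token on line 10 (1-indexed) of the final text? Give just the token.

Hunk 1: at line 5 remove [iswlu,aor] add [vim,eupre,gxk] -> 15 lines: xewzn utg gtj vllcc hppko vim eupre gxk uksy oihl aeuex grn hfr vvwob vtzf
Hunk 2: at line 6 remove [eupre] add [mucyj,abu] -> 16 lines: xewzn utg gtj vllcc hppko vim mucyj abu gxk uksy oihl aeuex grn hfr vvwob vtzf
Hunk 3: at line 3 remove [hppko,vim,mucyj] add [jpnn] -> 14 lines: xewzn utg gtj vllcc jpnn abu gxk uksy oihl aeuex grn hfr vvwob vtzf
Hunk 4: at line 2 remove [vllcc,jpnn,abu] add [lvp,aax,phcr] -> 14 lines: xewzn utg gtj lvp aax phcr gxk uksy oihl aeuex grn hfr vvwob vtzf
Hunk 5: at line 6 remove [gxk,uksy,oihl] add [oyab,zfc] -> 13 lines: xewzn utg gtj lvp aax phcr oyab zfc aeuex grn hfr vvwob vtzf
Hunk 6: at line 5 remove [oyab,zfc] add [cyb] -> 12 lines: xewzn utg gtj lvp aax phcr cyb aeuex grn hfr vvwob vtzf
Final line 10: hfr

Answer: hfr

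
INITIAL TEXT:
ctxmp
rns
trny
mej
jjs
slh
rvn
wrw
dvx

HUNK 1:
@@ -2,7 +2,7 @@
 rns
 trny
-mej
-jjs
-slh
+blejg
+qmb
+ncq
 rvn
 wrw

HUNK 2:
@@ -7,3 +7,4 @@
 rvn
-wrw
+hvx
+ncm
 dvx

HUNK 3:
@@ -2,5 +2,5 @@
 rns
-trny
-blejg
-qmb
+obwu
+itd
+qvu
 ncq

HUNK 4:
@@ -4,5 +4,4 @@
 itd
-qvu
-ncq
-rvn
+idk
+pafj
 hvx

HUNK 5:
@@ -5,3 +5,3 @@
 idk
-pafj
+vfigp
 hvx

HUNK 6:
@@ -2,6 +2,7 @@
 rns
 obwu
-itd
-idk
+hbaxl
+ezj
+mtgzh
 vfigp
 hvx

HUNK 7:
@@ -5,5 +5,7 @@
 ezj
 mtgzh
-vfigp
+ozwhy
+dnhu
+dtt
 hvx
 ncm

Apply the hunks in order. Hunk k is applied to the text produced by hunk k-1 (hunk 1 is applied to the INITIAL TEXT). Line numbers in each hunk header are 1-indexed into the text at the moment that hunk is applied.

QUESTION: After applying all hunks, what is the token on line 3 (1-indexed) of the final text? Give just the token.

Hunk 1: at line 2 remove [mej,jjs,slh] add [blejg,qmb,ncq] -> 9 lines: ctxmp rns trny blejg qmb ncq rvn wrw dvx
Hunk 2: at line 7 remove [wrw] add [hvx,ncm] -> 10 lines: ctxmp rns trny blejg qmb ncq rvn hvx ncm dvx
Hunk 3: at line 2 remove [trny,blejg,qmb] add [obwu,itd,qvu] -> 10 lines: ctxmp rns obwu itd qvu ncq rvn hvx ncm dvx
Hunk 4: at line 4 remove [qvu,ncq,rvn] add [idk,pafj] -> 9 lines: ctxmp rns obwu itd idk pafj hvx ncm dvx
Hunk 5: at line 5 remove [pafj] add [vfigp] -> 9 lines: ctxmp rns obwu itd idk vfigp hvx ncm dvx
Hunk 6: at line 2 remove [itd,idk] add [hbaxl,ezj,mtgzh] -> 10 lines: ctxmp rns obwu hbaxl ezj mtgzh vfigp hvx ncm dvx
Hunk 7: at line 5 remove [vfigp] add [ozwhy,dnhu,dtt] -> 12 lines: ctxmp rns obwu hbaxl ezj mtgzh ozwhy dnhu dtt hvx ncm dvx
Final line 3: obwu

Answer: obwu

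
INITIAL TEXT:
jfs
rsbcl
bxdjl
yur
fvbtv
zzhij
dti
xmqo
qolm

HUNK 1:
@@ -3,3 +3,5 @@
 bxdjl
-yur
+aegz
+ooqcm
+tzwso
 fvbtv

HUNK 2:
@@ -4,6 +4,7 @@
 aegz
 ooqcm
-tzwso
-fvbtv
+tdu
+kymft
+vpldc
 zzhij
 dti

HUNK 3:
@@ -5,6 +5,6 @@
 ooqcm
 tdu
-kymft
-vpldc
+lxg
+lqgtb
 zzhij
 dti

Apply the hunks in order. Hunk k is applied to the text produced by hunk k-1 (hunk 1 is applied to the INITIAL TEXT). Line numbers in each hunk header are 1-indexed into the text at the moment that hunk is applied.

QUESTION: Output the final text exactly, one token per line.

Hunk 1: at line 3 remove [yur] add [aegz,ooqcm,tzwso] -> 11 lines: jfs rsbcl bxdjl aegz ooqcm tzwso fvbtv zzhij dti xmqo qolm
Hunk 2: at line 4 remove [tzwso,fvbtv] add [tdu,kymft,vpldc] -> 12 lines: jfs rsbcl bxdjl aegz ooqcm tdu kymft vpldc zzhij dti xmqo qolm
Hunk 3: at line 5 remove [kymft,vpldc] add [lxg,lqgtb] -> 12 lines: jfs rsbcl bxdjl aegz ooqcm tdu lxg lqgtb zzhij dti xmqo qolm

Answer: jfs
rsbcl
bxdjl
aegz
ooqcm
tdu
lxg
lqgtb
zzhij
dti
xmqo
qolm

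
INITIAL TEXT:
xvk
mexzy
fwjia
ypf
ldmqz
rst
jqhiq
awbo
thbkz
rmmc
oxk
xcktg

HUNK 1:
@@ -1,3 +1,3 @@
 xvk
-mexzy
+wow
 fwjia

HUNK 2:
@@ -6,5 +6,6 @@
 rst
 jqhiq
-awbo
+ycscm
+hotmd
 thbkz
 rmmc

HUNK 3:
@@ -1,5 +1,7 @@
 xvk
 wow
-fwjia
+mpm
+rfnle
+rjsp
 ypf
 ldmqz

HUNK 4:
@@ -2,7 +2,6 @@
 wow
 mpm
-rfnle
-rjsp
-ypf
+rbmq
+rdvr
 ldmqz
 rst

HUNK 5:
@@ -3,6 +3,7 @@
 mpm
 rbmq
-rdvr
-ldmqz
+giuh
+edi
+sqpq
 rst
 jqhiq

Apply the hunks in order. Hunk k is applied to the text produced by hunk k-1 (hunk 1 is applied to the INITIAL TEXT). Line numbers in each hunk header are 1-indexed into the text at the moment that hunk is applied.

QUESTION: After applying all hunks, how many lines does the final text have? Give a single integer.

Answer: 15

Derivation:
Hunk 1: at line 1 remove [mexzy] add [wow] -> 12 lines: xvk wow fwjia ypf ldmqz rst jqhiq awbo thbkz rmmc oxk xcktg
Hunk 2: at line 6 remove [awbo] add [ycscm,hotmd] -> 13 lines: xvk wow fwjia ypf ldmqz rst jqhiq ycscm hotmd thbkz rmmc oxk xcktg
Hunk 3: at line 1 remove [fwjia] add [mpm,rfnle,rjsp] -> 15 lines: xvk wow mpm rfnle rjsp ypf ldmqz rst jqhiq ycscm hotmd thbkz rmmc oxk xcktg
Hunk 4: at line 2 remove [rfnle,rjsp,ypf] add [rbmq,rdvr] -> 14 lines: xvk wow mpm rbmq rdvr ldmqz rst jqhiq ycscm hotmd thbkz rmmc oxk xcktg
Hunk 5: at line 3 remove [rdvr,ldmqz] add [giuh,edi,sqpq] -> 15 lines: xvk wow mpm rbmq giuh edi sqpq rst jqhiq ycscm hotmd thbkz rmmc oxk xcktg
Final line count: 15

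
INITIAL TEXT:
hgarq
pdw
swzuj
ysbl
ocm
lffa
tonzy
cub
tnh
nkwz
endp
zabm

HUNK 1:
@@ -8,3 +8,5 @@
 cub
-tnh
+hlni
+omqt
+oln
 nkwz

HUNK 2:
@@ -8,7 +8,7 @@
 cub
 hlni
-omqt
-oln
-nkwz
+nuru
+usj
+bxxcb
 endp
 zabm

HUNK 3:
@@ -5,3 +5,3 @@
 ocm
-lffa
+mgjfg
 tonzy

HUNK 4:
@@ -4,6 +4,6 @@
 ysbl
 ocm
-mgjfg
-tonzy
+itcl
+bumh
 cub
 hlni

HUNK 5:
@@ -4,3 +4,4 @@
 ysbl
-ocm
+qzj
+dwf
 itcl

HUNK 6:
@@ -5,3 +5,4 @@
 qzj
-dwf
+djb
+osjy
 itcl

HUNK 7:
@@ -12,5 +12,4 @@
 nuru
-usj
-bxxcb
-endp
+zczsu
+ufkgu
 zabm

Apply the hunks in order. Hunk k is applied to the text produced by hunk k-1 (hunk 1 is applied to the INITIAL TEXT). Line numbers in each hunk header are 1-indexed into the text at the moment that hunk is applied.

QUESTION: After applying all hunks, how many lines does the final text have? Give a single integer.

Hunk 1: at line 8 remove [tnh] add [hlni,omqt,oln] -> 14 lines: hgarq pdw swzuj ysbl ocm lffa tonzy cub hlni omqt oln nkwz endp zabm
Hunk 2: at line 8 remove [omqt,oln,nkwz] add [nuru,usj,bxxcb] -> 14 lines: hgarq pdw swzuj ysbl ocm lffa tonzy cub hlni nuru usj bxxcb endp zabm
Hunk 3: at line 5 remove [lffa] add [mgjfg] -> 14 lines: hgarq pdw swzuj ysbl ocm mgjfg tonzy cub hlni nuru usj bxxcb endp zabm
Hunk 4: at line 4 remove [mgjfg,tonzy] add [itcl,bumh] -> 14 lines: hgarq pdw swzuj ysbl ocm itcl bumh cub hlni nuru usj bxxcb endp zabm
Hunk 5: at line 4 remove [ocm] add [qzj,dwf] -> 15 lines: hgarq pdw swzuj ysbl qzj dwf itcl bumh cub hlni nuru usj bxxcb endp zabm
Hunk 6: at line 5 remove [dwf] add [djb,osjy] -> 16 lines: hgarq pdw swzuj ysbl qzj djb osjy itcl bumh cub hlni nuru usj bxxcb endp zabm
Hunk 7: at line 12 remove [usj,bxxcb,endp] add [zczsu,ufkgu] -> 15 lines: hgarq pdw swzuj ysbl qzj djb osjy itcl bumh cub hlni nuru zczsu ufkgu zabm
Final line count: 15

Answer: 15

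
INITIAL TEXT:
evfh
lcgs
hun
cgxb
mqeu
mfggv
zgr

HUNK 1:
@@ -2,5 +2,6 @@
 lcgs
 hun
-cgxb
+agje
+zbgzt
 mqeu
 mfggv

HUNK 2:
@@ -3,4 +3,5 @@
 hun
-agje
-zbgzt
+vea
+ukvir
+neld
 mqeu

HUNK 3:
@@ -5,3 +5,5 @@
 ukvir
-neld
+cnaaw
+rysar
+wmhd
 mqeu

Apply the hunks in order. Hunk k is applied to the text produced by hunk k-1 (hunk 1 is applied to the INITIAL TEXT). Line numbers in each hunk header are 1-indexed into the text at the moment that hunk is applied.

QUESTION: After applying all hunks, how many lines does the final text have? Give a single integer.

Hunk 1: at line 2 remove [cgxb] add [agje,zbgzt] -> 8 lines: evfh lcgs hun agje zbgzt mqeu mfggv zgr
Hunk 2: at line 3 remove [agje,zbgzt] add [vea,ukvir,neld] -> 9 lines: evfh lcgs hun vea ukvir neld mqeu mfggv zgr
Hunk 3: at line 5 remove [neld] add [cnaaw,rysar,wmhd] -> 11 lines: evfh lcgs hun vea ukvir cnaaw rysar wmhd mqeu mfggv zgr
Final line count: 11

Answer: 11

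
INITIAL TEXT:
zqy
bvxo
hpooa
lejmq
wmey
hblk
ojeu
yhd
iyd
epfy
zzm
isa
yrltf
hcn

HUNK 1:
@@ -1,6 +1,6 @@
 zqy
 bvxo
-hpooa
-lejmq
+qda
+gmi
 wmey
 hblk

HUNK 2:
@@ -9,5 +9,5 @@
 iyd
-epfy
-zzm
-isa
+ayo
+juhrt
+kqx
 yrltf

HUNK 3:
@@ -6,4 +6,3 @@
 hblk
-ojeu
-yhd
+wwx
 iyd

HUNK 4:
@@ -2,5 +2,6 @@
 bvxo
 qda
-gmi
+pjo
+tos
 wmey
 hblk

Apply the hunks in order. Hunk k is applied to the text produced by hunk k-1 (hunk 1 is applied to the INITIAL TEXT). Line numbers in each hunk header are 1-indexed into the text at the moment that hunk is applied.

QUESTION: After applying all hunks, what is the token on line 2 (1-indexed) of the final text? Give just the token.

Hunk 1: at line 1 remove [hpooa,lejmq] add [qda,gmi] -> 14 lines: zqy bvxo qda gmi wmey hblk ojeu yhd iyd epfy zzm isa yrltf hcn
Hunk 2: at line 9 remove [epfy,zzm,isa] add [ayo,juhrt,kqx] -> 14 lines: zqy bvxo qda gmi wmey hblk ojeu yhd iyd ayo juhrt kqx yrltf hcn
Hunk 3: at line 6 remove [ojeu,yhd] add [wwx] -> 13 lines: zqy bvxo qda gmi wmey hblk wwx iyd ayo juhrt kqx yrltf hcn
Hunk 4: at line 2 remove [gmi] add [pjo,tos] -> 14 lines: zqy bvxo qda pjo tos wmey hblk wwx iyd ayo juhrt kqx yrltf hcn
Final line 2: bvxo

Answer: bvxo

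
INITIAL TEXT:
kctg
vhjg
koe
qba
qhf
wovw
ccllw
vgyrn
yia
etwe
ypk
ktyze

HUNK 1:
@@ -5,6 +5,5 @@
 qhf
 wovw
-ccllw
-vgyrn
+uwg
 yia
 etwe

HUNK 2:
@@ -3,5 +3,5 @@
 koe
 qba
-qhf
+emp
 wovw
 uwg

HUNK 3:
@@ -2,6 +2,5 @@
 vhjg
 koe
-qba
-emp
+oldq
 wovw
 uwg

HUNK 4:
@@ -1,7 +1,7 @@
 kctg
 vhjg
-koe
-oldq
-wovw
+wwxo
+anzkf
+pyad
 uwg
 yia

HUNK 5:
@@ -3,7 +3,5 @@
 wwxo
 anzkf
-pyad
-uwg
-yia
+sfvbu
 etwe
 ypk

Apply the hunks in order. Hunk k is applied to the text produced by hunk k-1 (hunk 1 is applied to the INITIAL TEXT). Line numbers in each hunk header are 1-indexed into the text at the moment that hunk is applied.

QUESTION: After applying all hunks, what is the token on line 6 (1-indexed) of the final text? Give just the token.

Hunk 1: at line 5 remove [ccllw,vgyrn] add [uwg] -> 11 lines: kctg vhjg koe qba qhf wovw uwg yia etwe ypk ktyze
Hunk 2: at line 3 remove [qhf] add [emp] -> 11 lines: kctg vhjg koe qba emp wovw uwg yia etwe ypk ktyze
Hunk 3: at line 2 remove [qba,emp] add [oldq] -> 10 lines: kctg vhjg koe oldq wovw uwg yia etwe ypk ktyze
Hunk 4: at line 1 remove [koe,oldq,wovw] add [wwxo,anzkf,pyad] -> 10 lines: kctg vhjg wwxo anzkf pyad uwg yia etwe ypk ktyze
Hunk 5: at line 3 remove [pyad,uwg,yia] add [sfvbu] -> 8 lines: kctg vhjg wwxo anzkf sfvbu etwe ypk ktyze
Final line 6: etwe

Answer: etwe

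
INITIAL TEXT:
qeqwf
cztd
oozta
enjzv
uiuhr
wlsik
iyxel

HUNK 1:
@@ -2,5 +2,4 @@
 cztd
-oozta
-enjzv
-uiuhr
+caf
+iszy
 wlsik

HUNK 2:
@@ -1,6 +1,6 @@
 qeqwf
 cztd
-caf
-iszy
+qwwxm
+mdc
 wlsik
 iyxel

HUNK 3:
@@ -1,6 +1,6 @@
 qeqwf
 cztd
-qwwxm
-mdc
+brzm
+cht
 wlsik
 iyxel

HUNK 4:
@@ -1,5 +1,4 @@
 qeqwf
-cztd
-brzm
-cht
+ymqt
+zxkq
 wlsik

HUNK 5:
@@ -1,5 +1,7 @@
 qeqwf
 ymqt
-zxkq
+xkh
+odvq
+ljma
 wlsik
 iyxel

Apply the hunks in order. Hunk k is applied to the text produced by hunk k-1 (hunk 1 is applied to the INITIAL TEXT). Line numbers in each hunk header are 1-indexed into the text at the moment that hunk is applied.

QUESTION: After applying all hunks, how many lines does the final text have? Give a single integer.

Hunk 1: at line 2 remove [oozta,enjzv,uiuhr] add [caf,iszy] -> 6 lines: qeqwf cztd caf iszy wlsik iyxel
Hunk 2: at line 1 remove [caf,iszy] add [qwwxm,mdc] -> 6 lines: qeqwf cztd qwwxm mdc wlsik iyxel
Hunk 3: at line 1 remove [qwwxm,mdc] add [brzm,cht] -> 6 lines: qeqwf cztd brzm cht wlsik iyxel
Hunk 4: at line 1 remove [cztd,brzm,cht] add [ymqt,zxkq] -> 5 lines: qeqwf ymqt zxkq wlsik iyxel
Hunk 5: at line 1 remove [zxkq] add [xkh,odvq,ljma] -> 7 lines: qeqwf ymqt xkh odvq ljma wlsik iyxel
Final line count: 7

Answer: 7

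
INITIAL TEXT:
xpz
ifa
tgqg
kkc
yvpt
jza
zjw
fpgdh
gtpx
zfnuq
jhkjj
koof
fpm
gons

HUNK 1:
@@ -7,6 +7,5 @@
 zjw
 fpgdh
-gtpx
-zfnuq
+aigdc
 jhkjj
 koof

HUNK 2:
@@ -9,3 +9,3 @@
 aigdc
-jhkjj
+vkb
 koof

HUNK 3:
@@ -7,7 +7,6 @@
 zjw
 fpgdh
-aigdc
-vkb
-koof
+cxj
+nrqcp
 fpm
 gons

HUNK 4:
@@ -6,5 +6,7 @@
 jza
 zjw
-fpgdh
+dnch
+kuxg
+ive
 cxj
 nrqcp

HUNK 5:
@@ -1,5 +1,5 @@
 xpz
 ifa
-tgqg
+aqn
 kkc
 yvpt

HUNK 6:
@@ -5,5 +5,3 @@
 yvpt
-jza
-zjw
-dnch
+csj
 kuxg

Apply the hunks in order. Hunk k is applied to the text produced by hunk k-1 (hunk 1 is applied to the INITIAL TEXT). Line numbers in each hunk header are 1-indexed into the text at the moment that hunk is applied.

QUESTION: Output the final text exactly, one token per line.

Answer: xpz
ifa
aqn
kkc
yvpt
csj
kuxg
ive
cxj
nrqcp
fpm
gons

Derivation:
Hunk 1: at line 7 remove [gtpx,zfnuq] add [aigdc] -> 13 lines: xpz ifa tgqg kkc yvpt jza zjw fpgdh aigdc jhkjj koof fpm gons
Hunk 2: at line 9 remove [jhkjj] add [vkb] -> 13 lines: xpz ifa tgqg kkc yvpt jza zjw fpgdh aigdc vkb koof fpm gons
Hunk 3: at line 7 remove [aigdc,vkb,koof] add [cxj,nrqcp] -> 12 lines: xpz ifa tgqg kkc yvpt jza zjw fpgdh cxj nrqcp fpm gons
Hunk 4: at line 6 remove [fpgdh] add [dnch,kuxg,ive] -> 14 lines: xpz ifa tgqg kkc yvpt jza zjw dnch kuxg ive cxj nrqcp fpm gons
Hunk 5: at line 1 remove [tgqg] add [aqn] -> 14 lines: xpz ifa aqn kkc yvpt jza zjw dnch kuxg ive cxj nrqcp fpm gons
Hunk 6: at line 5 remove [jza,zjw,dnch] add [csj] -> 12 lines: xpz ifa aqn kkc yvpt csj kuxg ive cxj nrqcp fpm gons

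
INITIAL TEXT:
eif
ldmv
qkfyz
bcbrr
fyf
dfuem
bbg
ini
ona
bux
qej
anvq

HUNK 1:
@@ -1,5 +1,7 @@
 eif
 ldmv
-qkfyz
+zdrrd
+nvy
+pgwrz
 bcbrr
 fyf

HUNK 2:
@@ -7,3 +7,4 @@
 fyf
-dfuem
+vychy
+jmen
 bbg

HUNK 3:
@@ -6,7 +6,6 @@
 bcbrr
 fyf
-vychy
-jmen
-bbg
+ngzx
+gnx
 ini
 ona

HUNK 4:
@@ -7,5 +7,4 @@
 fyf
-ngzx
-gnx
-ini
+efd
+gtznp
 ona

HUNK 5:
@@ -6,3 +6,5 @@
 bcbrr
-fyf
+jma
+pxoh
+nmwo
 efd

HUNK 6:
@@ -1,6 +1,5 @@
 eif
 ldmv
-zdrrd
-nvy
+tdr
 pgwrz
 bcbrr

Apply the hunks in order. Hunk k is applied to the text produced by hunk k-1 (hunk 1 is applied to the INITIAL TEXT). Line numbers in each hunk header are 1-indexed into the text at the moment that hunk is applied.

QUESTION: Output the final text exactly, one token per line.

Hunk 1: at line 1 remove [qkfyz] add [zdrrd,nvy,pgwrz] -> 14 lines: eif ldmv zdrrd nvy pgwrz bcbrr fyf dfuem bbg ini ona bux qej anvq
Hunk 2: at line 7 remove [dfuem] add [vychy,jmen] -> 15 lines: eif ldmv zdrrd nvy pgwrz bcbrr fyf vychy jmen bbg ini ona bux qej anvq
Hunk 3: at line 6 remove [vychy,jmen,bbg] add [ngzx,gnx] -> 14 lines: eif ldmv zdrrd nvy pgwrz bcbrr fyf ngzx gnx ini ona bux qej anvq
Hunk 4: at line 7 remove [ngzx,gnx,ini] add [efd,gtznp] -> 13 lines: eif ldmv zdrrd nvy pgwrz bcbrr fyf efd gtznp ona bux qej anvq
Hunk 5: at line 6 remove [fyf] add [jma,pxoh,nmwo] -> 15 lines: eif ldmv zdrrd nvy pgwrz bcbrr jma pxoh nmwo efd gtznp ona bux qej anvq
Hunk 6: at line 1 remove [zdrrd,nvy] add [tdr] -> 14 lines: eif ldmv tdr pgwrz bcbrr jma pxoh nmwo efd gtznp ona bux qej anvq

Answer: eif
ldmv
tdr
pgwrz
bcbrr
jma
pxoh
nmwo
efd
gtznp
ona
bux
qej
anvq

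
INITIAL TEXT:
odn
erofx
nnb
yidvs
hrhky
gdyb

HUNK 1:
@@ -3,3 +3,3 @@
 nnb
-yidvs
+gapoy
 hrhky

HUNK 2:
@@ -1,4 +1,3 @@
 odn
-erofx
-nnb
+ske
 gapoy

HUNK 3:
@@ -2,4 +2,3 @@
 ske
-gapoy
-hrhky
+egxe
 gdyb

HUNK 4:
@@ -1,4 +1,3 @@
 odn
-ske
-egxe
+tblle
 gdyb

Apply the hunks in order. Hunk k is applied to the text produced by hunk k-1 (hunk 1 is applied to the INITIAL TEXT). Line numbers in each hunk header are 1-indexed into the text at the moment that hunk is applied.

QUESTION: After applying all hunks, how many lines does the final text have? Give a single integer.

Answer: 3

Derivation:
Hunk 1: at line 3 remove [yidvs] add [gapoy] -> 6 lines: odn erofx nnb gapoy hrhky gdyb
Hunk 2: at line 1 remove [erofx,nnb] add [ske] -> 5 lines: odn ske gapoy hrhky gdyb
Hunk 3: at line 2 remove [gapoy,hrhky] add [egxe] -> 4 lines: odn ske egxe gdyb
Hunk 4: at line 1 remove [ske,egxe] add [tblle] -> 3 lines: odn tblle gdyb
Final line count: 3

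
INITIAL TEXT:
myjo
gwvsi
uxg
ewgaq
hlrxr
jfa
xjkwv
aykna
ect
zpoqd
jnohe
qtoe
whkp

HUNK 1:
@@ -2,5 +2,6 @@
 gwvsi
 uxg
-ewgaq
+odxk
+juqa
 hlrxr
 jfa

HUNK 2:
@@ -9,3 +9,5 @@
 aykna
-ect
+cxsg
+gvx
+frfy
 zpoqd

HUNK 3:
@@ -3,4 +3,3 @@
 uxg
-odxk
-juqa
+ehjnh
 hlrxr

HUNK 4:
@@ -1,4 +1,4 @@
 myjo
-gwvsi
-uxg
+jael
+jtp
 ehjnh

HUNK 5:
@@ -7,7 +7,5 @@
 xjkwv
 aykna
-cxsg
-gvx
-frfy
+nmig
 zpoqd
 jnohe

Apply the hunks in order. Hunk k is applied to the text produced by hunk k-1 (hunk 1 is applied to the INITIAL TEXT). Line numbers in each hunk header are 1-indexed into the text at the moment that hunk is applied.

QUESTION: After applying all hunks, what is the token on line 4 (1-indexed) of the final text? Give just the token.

Hunk 1: at line 2 remove [ewgaq] add [odxk,juqa] -> 14 lines: myjo gwvsi uxg odxk juqa hlrxr jfa xjkwv aykna ect zpoqd jnohe qtoe whkp
Hunk 2: at line 9 remove [ect] add [cxsg,gvx,frfy] -> 16 lines: myjo gwvsi uxg odxk juqa hlrxr jfa xjkwv aykna cxsg gvx frfy zpoqd jnohe qtoe whkp
Hunk 3: at line 3 remove [odxk,juqa] add [ehjnh] -> 15 lines: myjo gwvsi uxg ehjnh hlrxr jfa xjkwv aykna cxsg gvx frfy zpoqd jnohe qtoe whkp
Hunk 4: at line 1 remove [gwvsi,uxg] add [jael,jtp] -> 15 lines: myjo jael jtp ehjnh hlrxr jfa xjkwv aykna cxsg gvx frfy zpoqd jnohe qtoe whkp
Hunk 5: at line 7 remove [cxsg,gvx,frfy] add [nmig] -> 13 lines: myjo jael jtp ehjnh hlrxr jfa xjkwv aykna nmig zpoqd jnohe qtoe whkp
Final line 4: ehjnh

Answer: ehjnh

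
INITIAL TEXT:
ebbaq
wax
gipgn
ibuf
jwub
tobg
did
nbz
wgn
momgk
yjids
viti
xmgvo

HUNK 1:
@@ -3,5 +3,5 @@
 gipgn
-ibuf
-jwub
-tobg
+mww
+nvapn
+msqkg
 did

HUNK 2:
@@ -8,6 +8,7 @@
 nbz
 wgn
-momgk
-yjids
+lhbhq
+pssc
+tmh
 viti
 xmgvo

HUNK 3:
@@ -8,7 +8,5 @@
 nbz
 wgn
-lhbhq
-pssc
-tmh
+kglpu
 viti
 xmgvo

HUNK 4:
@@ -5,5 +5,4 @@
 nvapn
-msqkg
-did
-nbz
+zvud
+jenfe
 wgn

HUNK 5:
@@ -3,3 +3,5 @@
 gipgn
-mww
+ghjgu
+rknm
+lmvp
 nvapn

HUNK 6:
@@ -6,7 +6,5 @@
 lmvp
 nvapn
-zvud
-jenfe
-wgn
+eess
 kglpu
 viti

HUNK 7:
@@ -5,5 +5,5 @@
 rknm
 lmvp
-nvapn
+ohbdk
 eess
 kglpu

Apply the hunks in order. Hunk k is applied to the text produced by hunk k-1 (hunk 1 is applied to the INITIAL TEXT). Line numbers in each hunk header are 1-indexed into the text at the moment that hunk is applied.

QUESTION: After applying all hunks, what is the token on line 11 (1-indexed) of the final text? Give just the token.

Hunk 1: at line 3 remove [ibuf,jwub,tobg] add [mww,nvapn,msqkg] -> 13 lines: ebbaq wax gipgn mww nvapn msqkg did nbz wgn momgk yjids viti xmgvo
Hunk 2: at line 8 remove [momgk,yjids] add [lhbhq,pssc,tmh] -> 14 lines: ebbaq wax gipgn mww nvapn msqkg did nbz wgn lhbhq pssc tmh viti xmgvo
Hunk 3: at line 8 remove [lhbhq,pssc,tmh] add [kglpu] -> 12 lines: ebbaq wax gipgn mww nvapn msqkg did nbz wgn kglpu viti xmgvo
Hunk 4: at line 5 remove [msqkg,did,nbz] add [zvud,jenfe] -> 11 lines: ebbaq wax gipgn mww nvapn zvud jenfe wgn kglpu viti xmgvo
Hunk 5: at line 3 remove [mww] add [ghjgu,rknm,lmvp] -> 13 lines: ebbaq wax gipgn ghjgu rknm lmvp nvapn zvud jenfe wgn kglpu viti xmgvo
Hunk 6: at line 6 remove [zvud,jenfe,wgn] add [eess] -> 11 lines: ebbaq wax gipgn ghjgu rknm lmvp nvapn eess kglpu viti xmgvo
Hunk 7: at line 5 remove [nvapn] add [ohbdk] -> 11 lines: ebbaq wax gipgn ghjgu rknm lmvp ohbdk eess kglpu viti xmgvo
Final line 11: xmgvo

Answer: xmgvo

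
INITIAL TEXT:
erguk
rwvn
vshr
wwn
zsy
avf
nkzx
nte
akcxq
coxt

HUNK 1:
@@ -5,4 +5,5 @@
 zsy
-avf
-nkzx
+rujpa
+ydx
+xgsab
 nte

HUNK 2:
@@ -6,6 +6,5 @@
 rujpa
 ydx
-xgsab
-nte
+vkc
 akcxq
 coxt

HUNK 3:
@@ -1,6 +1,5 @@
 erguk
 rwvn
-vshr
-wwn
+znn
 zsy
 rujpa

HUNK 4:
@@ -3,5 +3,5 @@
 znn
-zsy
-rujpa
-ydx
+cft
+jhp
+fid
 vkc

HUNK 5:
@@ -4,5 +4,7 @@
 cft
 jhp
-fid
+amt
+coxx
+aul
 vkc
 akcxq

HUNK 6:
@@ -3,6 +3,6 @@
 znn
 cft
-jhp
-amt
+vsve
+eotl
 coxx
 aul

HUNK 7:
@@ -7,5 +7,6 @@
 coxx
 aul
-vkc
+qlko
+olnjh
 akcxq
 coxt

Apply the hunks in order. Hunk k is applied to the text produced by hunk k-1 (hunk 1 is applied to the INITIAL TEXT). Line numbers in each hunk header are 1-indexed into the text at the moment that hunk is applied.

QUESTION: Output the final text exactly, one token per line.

Answer: erguk
rwvn
znn
cft
vsve
eotl
coxx
aul
qlko
olnjh
akcxq
coxt

Derivation:
Hunk 1: at line 5 remove [avf,nkzx] add [rujpa,ydx,xgsab] -> 11 lines: erguk rwvn vshr wwn zsy rujpa ydx xgsab nte akcxq coxt
Hunk 2: at line 6 remove [xgsab,nte] add [vkc] -> 10 lines: erguk rwvn vshr wwn zsy rujpa ydx vkc akcxq coxt
Hunk 3: at line 1 remove [vshr,wwn] add [znn] -> 9 lines: erguk rwvn znn zsy rujpa ydx vkc akcxq coxt
Hunk 4: at line 3 remove [zsy,rujpa,ydx] add [cft,jhp,fid] -> 9 lines: erguk rwvn znn cft jhp fid vkc akcxq coxt
Hunk 5: at line 4 remove [fid] add [amt,coxx,aul] -> 11 lines: erguk rwvn znn cft jhp amt coxx aul vkc akcxq coxt
Hunk 6: at line 3 remove [jhp,amt] add [vsve,eotl] -> 11 lines: erguk rwvn znn cft vsve eotl coxx aul vkc akcxq coxt
Hunk 7: at line 7 remove [vkc] add [qlko,olnjh] -> 12 lines: erguk rwvn znn cft vsve eotl coxx aul qlko olnjh akcxq coxt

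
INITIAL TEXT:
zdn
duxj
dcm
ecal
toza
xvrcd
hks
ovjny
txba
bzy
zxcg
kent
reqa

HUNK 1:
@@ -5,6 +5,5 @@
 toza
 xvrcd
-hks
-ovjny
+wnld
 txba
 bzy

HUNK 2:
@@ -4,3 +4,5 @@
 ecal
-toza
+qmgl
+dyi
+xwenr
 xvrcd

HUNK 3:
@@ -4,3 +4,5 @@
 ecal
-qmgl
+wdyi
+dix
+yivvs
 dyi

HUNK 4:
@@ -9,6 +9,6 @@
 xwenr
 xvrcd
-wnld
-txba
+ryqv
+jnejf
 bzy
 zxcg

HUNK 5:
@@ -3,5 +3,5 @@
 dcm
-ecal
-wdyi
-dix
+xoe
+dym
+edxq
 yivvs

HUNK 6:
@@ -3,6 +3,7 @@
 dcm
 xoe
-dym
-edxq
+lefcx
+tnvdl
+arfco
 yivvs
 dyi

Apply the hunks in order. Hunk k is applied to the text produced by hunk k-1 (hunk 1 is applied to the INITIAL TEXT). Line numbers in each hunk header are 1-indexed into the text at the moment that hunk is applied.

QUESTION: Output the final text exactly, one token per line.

Hunk 1: at line 5 remove [hks,ovjny] add [wnld] -> 12 lines: zdn duxj dcm ecal toza xvrcd wnld txba bzy zxcg kent reqa
Hunk 2: at line 4 remove [toza] add [qmgl,dyi,xwenr] -> 14 lines: zdn duxj dcm ecal qmgl dyi xwenr xvrcd wnld txba bzy zxcg kent reqa
Hunk 3: at line 4 remove [qmgl] add [wdyi,dix,yivvs] -> 16 lines: zdn duxj dcm ecal wdyi dix yivvs dyi xwenr xvrcd wnld txba bzy zxcg kent reqa
Hunk 4: at line 9 remove [wnld,txba] add [ryqv,jnejf] -> 16 lines: zdn duxj dcm ecal wdyi dix yivvs dyi xwenr xvrcd ryqv jnejf bzy zxcg kent reqa
Hunk 5: at line 3 remove [ecal,wdyi,dix] add [xoe,dym,edxq] -> 16 lines: zdn duxj dcm xoe dym edxq yivvs dyi xwenr xvrcd ryqv jnejf bzy zxcg kent reqa
Hunk 6: at line 3 remove [dym,edxq] add [lefcx,tnvdl,arfco] -> 17 lines: zdn duxj dcm xoe lefcx tnvdl arfco yivvs dyi xwenr xvrcd ryqv jnejf bzy zxcg kent reqa

Answer: zdn
duxj
dcm
xoe
lefcx
tnvdl
arfco
yivvs
dyi
xwenr
xvrcd
ryqv
jnejf
bzy
zxcg
kent
reqa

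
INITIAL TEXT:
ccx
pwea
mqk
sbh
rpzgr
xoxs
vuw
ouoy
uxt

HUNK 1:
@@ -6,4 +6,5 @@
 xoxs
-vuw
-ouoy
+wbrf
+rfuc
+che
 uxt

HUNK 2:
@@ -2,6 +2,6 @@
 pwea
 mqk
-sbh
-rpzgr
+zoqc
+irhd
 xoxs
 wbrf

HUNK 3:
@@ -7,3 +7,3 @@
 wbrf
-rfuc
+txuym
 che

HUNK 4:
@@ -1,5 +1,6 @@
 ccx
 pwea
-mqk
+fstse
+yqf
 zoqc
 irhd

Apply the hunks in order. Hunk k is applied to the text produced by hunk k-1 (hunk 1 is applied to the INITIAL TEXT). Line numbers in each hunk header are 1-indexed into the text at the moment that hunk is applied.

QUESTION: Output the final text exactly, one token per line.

Hunk 1: at line 6 remove [vuw,ouoy] add [wbrf,rfuc,che] -> 10 lines: ccx pwea mqk sbh rpzgr xoxs wbrf rfuc che uxt
Hunk 2: at line 2 remove [sbh,rpzgr] add [zoqc,irhd] -> 10 lines: ccx pwea mqk zoqc irhd xoxs wbrf rfuc che uxt
Hunk 3: at line 7 remove [rfuc] add [txuym] -> 10 lines: ccx pwea mqk zoqc irhd xoxs wbrf txuym che uxt
Hunk 4: at line 1 remove [mqk] add [fstse,yqf] -> 11 lines: ccx pwea fstse yqf zoqc irhd xoxs wbrf txuym che uxt

Answer: ccx
pwea
fstse
yqf
zoqc
irhd
xoxs
wbrf
txuym
che
uxt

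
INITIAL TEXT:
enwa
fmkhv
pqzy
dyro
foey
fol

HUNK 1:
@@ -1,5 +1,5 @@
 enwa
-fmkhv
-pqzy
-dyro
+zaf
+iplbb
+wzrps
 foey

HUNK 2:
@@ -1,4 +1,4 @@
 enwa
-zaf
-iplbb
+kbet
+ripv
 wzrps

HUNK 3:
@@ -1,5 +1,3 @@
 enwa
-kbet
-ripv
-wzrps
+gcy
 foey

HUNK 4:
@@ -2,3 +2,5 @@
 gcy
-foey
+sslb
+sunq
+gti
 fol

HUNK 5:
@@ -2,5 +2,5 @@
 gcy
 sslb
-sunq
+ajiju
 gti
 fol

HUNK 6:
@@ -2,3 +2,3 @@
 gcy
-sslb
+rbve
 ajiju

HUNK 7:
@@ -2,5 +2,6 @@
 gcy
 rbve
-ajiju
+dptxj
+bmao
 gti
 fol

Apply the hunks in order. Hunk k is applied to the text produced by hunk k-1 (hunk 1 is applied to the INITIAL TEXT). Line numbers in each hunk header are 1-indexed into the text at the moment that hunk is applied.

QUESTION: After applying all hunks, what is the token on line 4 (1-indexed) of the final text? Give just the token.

Hunk 1: at line 1 remove [fmkhv,pqzy,dyro] add [zaf,iplbb,wzrps] -> 6 lines: enwa zaf iplbb wzrps foey fol
Hunk 2: at line 1 remove [zaf,iplbb] add [kbet,ripv] -> 6 lines: enwa kbet ripv wzrps foey fol
Hunk 3: at line 1 remove [kbet,ripv,wzrps] add [gcy] -> 4 lines: enwa gcy foey fol
Hunk 4: at line 2 remove [foey] add [sslb,sunq,gti] -> 6 lines: enwa gcy sslb sunq gti fol
Hunk 5: at line 2 remove [sunq] add [ajiju] -> 6 lines: enwa gcy sslb ajiju gti fol
Hunk 6: at line 2 remove [sslb] add [rbve] -> 6 lines: enwa gcy rbve ajiju gti fol
Hunk 7: at line 2 remove [ajiju] add [dptxj,bmao] -> 7 lines: enwa gcy rbve dptxj bmao gti fol
Final line 4: dptxj

Answer: dptxj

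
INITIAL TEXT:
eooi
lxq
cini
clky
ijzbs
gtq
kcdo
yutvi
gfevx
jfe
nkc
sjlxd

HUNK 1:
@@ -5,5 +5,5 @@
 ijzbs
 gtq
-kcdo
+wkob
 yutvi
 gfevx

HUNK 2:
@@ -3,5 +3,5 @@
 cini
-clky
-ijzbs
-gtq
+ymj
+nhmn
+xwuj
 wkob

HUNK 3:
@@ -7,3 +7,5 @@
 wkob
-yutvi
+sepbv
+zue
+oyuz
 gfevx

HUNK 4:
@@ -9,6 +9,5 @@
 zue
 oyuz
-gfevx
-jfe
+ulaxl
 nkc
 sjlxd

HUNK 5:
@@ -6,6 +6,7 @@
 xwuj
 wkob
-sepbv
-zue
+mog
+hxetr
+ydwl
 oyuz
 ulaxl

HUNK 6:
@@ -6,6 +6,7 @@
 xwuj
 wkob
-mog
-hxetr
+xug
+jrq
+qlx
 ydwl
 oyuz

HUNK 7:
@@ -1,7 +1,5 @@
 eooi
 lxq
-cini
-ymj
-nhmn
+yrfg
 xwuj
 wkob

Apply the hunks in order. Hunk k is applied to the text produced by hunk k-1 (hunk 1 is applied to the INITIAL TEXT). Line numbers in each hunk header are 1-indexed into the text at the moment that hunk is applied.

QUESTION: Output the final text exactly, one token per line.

Hunk 1: at line 5 remove [kcdo] add [wkob] -> 12 lines: eooi lxq cini clky ijzbs gtq wkob yutvi gfevx jfe nkc sjlxd
Hunk 2: at line 3 remove [clky,ijzbs,gtq] add [ymj,nhmn,xwuj] -> 12 lines: eooi lxq cini ymj nhmn xwuj wkob yutvi gfevx jfe nkc sjlxd
Hunk 3: at line 7 remove [yutvi] add [sepbv,zue,oyuz] -> 14 lines: eooi lxq cini ymj nhmn xwuj wkob sepbv zue oyuz gfevx jfe nkc sjlxd
Hunk 4: at line 9 remove [gfevx,jfe] add [ulaxl] -> 13 lines: eooi lxq cini ymj nhmn xwuj wkob sepbv zue oyuz ulaxl nkc sjlxd
Hunk 5: at line 6 remove [sepbv,zue] add [mog,hxetr,ydwl] -> 14 lines: eooi lxq cini ymj nhmn xwuj wkob mog hxetr ydwl oyuz ulaxl nkc sjlxd
Hunk 6: at line 6 remove [mog,hxetr] add [xug,jrq,qlx] -> 15 lines: eooi lxq cini ymj nhmn xwuj wkob xug jrq qlx ydwl oyuz ulaxl nkc sjlxd
Hunk 7: at line 1 remove [cini,ymj,nhmn] add [yrfg] -> 13 lines: eooi lxq yrfg xwuj wkob xug jrq qlx ydwl oyuz ulaxl nkc sjlxd

Answer: eooi
lxq
yrfg
xwuj
wkob
xug
jrq
qlx
ydwl
oyuz
ulaxl
nkc
sjlxd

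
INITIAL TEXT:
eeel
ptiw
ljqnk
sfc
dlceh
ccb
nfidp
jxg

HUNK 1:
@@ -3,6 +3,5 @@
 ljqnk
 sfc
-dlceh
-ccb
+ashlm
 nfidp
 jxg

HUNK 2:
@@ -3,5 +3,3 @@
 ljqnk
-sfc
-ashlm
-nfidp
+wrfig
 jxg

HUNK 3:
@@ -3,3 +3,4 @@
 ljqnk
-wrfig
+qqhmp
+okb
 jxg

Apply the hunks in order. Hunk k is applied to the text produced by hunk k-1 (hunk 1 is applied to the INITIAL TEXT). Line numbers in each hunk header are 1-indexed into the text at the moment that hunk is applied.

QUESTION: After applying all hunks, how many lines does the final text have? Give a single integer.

Answer: 6

Derivation:
Hunk 1: at line 3 remove [dlceh,ccb] add [ashlm] -> 7 lines: eeel ptiw ljqnk sfc ashlm nfidp jxg
Hunk 2: at line 3 remove [sfc,ashlm,nfidp] add [wrfig] -> 5 lines: eeel ptiw ljqnk wrfig jxg
Hunk 3: at line 3 remove [wrfig] add [qqhmp,okb] -> 6 lines: eeel ptiw ljqnk qqhmp okb jxg
Final line count: 6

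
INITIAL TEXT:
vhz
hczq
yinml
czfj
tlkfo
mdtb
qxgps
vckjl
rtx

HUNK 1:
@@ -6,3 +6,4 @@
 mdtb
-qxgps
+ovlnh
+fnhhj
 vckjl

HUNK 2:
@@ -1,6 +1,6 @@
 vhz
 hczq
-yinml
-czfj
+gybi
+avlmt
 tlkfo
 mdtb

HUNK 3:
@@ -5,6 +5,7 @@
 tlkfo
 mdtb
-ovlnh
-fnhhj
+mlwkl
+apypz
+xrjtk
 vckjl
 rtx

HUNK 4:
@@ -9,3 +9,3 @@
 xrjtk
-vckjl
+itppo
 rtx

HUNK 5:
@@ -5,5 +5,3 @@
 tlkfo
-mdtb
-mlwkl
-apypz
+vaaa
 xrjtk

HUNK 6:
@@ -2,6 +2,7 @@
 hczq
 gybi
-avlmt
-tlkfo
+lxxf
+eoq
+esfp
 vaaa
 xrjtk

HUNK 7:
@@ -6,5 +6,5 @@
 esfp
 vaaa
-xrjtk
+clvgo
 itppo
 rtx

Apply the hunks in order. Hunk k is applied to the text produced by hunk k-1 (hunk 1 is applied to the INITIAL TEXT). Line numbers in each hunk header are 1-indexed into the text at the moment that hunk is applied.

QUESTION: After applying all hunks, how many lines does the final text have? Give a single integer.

Hunk 1: at line 6 remove [qxgps] add [ovlnh,fnhhj] -> 10 lines: vhz hczq yinml czfj tlkfo mdtb ovlnh fnhhj vckjl rtx
Hunk 2: at line 1 remove [yinml,czfj] add [gybi,avlmt] -> 10 lines: vhz hczq gybi avlmt tlkfo mdtb ovlnh fnhhj vckjl rtx
Hunk 3: at line 5 remove [ovlnh,fnhhj] add [mlwkl,apypz,xrjtk] -> 11 lines: vhz hczq gybi avlmt tlkfo mdtb mlwkl apypz xrjtk vckjl rtx
Hunk 4: at line 9 remove [vckjl] add [itppo] -> 11 lines: vhz hczq gybi avlmt tlkfo mdtb mlwkl apypz xrjtk itppo rtx
Hunk 5: at line 5 remove [mdtb,mlwkl,apypz] add [vaaa] -> 9 lines: vhz hczq gybi avlmt tlkfo vaaa xrjtk itppo rtx
Hunk 6: at line 2 remove [avlmt,tlkfo] add [lxxf,eoq,esfp] -> 10 lines: vhz hczq gybi lxxf eoq esfp vaaa xrjtk itppo rtx
Hunk 7: at line 6 remove [xrjtk] add [clvgo] -> 10 lines: vhz hczq gybi lxxf eoq esfp vaaa clvgo itppo rtx
Final line count: 10

Answer: 10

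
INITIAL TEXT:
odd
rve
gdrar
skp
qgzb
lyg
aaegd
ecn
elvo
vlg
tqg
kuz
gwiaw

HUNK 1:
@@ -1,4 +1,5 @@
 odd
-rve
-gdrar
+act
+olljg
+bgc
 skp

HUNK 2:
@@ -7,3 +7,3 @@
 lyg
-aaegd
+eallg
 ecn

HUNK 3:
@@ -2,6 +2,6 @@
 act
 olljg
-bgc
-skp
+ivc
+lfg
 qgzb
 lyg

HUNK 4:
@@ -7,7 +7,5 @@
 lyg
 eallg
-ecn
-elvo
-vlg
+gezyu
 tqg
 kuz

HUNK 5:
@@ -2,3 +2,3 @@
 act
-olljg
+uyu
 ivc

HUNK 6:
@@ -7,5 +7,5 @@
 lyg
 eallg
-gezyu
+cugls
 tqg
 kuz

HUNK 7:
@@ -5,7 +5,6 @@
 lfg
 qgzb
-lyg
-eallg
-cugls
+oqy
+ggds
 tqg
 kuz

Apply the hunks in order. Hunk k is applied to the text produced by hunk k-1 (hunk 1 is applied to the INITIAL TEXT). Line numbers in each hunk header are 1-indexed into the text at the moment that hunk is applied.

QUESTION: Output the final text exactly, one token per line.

Hunk 1: at line 1 remove [rve,gdrar] add [act,olljg,bgc] -> 14 lines: odd act olljg bgc skp qgzb lyg aaegd ecn elvo vlg tqg kuz gwiaw
Hunk 2: at line 7 remove [aaegd] add [eallg] -> 14 lines: odd act olljg bgc skp qgzb lyg eallg ecn elvo vlg tqg kuz gwiaw
Hunk 3: at line 2 remove [bgc,skp] add [ivc,lfg] -> 14 lines: odd act olljg ivc lfg qgzb lyg eallg ecn elvo vlg tqg kuz gwiaw
Hunk 4: at line 7 remove [ecn,elvo,vlg] add [gezyu] -> 12 lines: odd act olljg ivc lfg qgzb lyg eallg gezyu tqg kuz gwiaw
Hunk 5: at line 2 remove [olljg] add [uyu] -> 12 lines: odd act uyu ivc lfg qgzb lyg eallg gezyu tqg kuz gwiaw
Hunk 6: at line 7 remove [gezyu] add [cugls] -> 12 lines: odd act uyu ivc lfg qgzb lyg eallg cugls tqg kuz gwiaw
Hunk 7: at line 5 remove [lyg,eallg,cugls] add [oqy,ggds] -> 11 lines: odd act uyu ivc lfg qgzb oqy ggds tqg kuz gwiaw

Answer: odd
act
uyu
ivc
lfg
qgzb
oqy
ggds
tqg
kuz
gwiaw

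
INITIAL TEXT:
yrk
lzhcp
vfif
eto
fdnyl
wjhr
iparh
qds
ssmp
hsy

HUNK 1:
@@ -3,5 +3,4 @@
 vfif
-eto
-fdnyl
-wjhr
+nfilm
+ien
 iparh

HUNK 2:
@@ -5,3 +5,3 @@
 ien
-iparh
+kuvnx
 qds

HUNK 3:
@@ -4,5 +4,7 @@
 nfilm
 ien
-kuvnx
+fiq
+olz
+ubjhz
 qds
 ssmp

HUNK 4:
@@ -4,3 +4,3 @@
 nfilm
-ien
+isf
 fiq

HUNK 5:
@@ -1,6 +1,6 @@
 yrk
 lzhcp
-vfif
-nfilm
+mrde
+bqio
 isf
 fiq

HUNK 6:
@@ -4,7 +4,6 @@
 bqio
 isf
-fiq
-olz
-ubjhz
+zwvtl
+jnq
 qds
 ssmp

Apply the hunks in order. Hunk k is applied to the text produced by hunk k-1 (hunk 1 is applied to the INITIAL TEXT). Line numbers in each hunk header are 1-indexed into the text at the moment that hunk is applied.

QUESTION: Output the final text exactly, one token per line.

Answer: yrk
lzhcp
mrde
bqio
isf
zwvtl
jnq
qds
ssmp
hsy

Derivation:
Hunk 1: at line 3 remove [eto,fdnyl,wjhr] add [nfilm,ien] -> 9 lines: yrk lzhcp vfif nfilm ien iparh qds ssmp hsy
Hunk 2: at line 5 remove [iparh] add [kuvnx] -> 9 lines: yrk lzhcp vfif nfilm ien kuvnx qds ssmp hsy
Hunk 3: at line 4 remove [kuvnx] add [fiq,olz,ubjhz] -> 11 lines: yrk lzhcp vfif nfilm ien fiq olz ubjhz qds ssmp hsy
Hunk 4: at line 4 remove [ien] add [isf] -> 11 lines: yrk lzhcp vfif nfilm isf fiq olz ubjhz qds ssmp hsy
Hunk 5: at line 1 remove [vfif,nfilm] add [mrde,bqio] -> 11 lines: yrk lzhcp mrde bqio isf fiq olz ubjhz qds ssmp hsy
Hunk 6: at line 4 remove [fiq,olz,ubjhz] add [zwvtl,jnq] -> 10 lines: yrk lzhcp mrde bqio isf zwvtl jnq qds ssmp hsy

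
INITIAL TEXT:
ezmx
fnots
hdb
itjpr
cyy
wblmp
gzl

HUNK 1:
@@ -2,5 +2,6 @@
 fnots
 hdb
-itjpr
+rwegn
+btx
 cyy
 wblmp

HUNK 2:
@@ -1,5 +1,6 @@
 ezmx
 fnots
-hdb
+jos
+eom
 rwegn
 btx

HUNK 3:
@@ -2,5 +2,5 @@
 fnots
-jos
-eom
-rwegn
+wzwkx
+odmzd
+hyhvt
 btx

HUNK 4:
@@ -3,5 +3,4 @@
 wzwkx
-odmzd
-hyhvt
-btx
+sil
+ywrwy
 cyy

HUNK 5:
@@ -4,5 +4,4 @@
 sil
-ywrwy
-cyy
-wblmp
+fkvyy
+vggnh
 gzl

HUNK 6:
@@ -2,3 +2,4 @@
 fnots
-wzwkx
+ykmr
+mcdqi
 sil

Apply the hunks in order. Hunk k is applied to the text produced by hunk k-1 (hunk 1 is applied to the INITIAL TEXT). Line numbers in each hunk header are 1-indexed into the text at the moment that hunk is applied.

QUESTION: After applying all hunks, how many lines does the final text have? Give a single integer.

Answer: 8

Derivation:
Hunk 1: at line 2 remove [itjpr] add [rwegn,btx] -> 8 lines: ezmx fnots hdb rwegn btx cyy wblmp gzl
Hunk 2: at line 1 remove [hdb] add [jos,eom] -> 9 lines: ezmx fnots jos eom rwegn btx cyy wblmp gzl
Hunk 3: at line 2 remove [jos,eom,rwegn] add [wzwkx,odmzd,hyhvt] -> 9 lines: ezmx fnots wzwkx odmzd hyhvt btx cyy wblmp gzl
Hunk 4: at line 3 remove [odmzd,hyhvt,btx] add [sil,ywrwy] -> 8 lines: ezmx fnots wzwkx sil ywrwy cyy wblmp gzl
Hunk 5: at line 4 remove [ywrwy,cyy,wblmp] add [fkvyy,vggnh] -> 7 lines: ezmx fnots wzwkx sil fkvyy vggnh gzl
Hunk 6: at line 2 remove [wzwkx] add [ykmr,mcdqi] -> 8 lines: ezmx fnots ykmr mcdqi sil fkvyy vggnh gzl
Final line count: 8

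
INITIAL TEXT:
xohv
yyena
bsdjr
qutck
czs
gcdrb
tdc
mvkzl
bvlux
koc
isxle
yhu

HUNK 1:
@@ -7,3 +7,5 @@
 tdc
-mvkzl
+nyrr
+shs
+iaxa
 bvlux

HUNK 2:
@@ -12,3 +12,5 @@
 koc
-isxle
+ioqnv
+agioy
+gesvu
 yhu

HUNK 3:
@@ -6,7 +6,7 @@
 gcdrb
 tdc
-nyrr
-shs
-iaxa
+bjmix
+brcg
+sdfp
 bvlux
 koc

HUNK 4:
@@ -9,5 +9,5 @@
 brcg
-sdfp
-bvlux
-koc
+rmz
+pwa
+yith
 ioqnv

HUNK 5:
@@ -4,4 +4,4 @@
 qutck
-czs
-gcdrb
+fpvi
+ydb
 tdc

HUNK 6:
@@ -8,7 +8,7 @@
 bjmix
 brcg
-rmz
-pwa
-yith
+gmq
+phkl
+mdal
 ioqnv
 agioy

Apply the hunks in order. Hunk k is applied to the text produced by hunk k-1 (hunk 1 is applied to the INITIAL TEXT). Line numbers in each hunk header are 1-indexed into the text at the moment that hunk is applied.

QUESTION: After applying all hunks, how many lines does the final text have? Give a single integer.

Hunk 1: at line 7 remove [mvkzl] add [nyrr,shs,iaxa] -> 14 lines: xohv yyena bsdjr qutck czs gcdrb tdc nyrr shs iaxa bvlux koc isxle yhu
Hunk 2: at line 12 remove [isxle] add [ioqnv,agioy,gesvu] -> 16 lines: xohv yyena bsdjr qutck czs gcdrb tdc nyrr shs iaxa bvlux koc ioqnv agioy gesvu yhu
Hunk 3: at line 6 remove [nyrr,shs,iaxa] add [bjmix,brcg,sdfp] -> 16 lines: xohv yyena bsdjr qutck czs gcdrb tdc bjmix brcg sdfp bvlux koc ioqnv agioy gesvu yhu
Hunk 4: at line 9 remove [sdfp,bvlux,koc] add [rmz,pwa,yith] -> 16 lines: xohv yyena bsdjr qutck czs gcdrb tdc bjmix brcg rmz pwa yith ioqnv agioy gesvu yhu
Hunk 5: at line 4 remove [czs,gcdrb] add [fpvi,ydb] -> 16 lines: xohv yyena bsdjr qutck fpvi ydb tdc bjmix brcg rmz pwa yith ioqnv agioy gesvu yhu
Hunk 6: at line 8 remove [rmz,pwa,yith] add [gmq,phkl,mdal] -> 16 lines: xohv yyena bsdjr qutck fpvi ydb tdc bjmix brcg gmq phkl mdal ioqnv agioy gesvu yhu
Final line count: 16

Answer: 16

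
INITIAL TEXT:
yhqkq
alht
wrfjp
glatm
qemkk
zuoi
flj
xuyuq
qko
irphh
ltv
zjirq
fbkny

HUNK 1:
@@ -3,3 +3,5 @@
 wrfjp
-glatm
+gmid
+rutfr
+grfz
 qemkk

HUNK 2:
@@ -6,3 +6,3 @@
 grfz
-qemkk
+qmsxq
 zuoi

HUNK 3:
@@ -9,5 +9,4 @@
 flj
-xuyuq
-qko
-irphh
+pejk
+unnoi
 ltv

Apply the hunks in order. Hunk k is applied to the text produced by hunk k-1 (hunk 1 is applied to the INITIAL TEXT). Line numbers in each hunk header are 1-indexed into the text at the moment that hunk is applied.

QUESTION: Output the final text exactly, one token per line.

Answer: yhqkq
alht
wrfjp
gmid
rutfr
grfz
qmsxq
zuoi
flj
pejk
unnoi
ltv
zjirq
fbkny

Derivation:
Hunk 1: at line 3 remove [glatm] add [gmid,rutfr,grfz] -> 15 lines: yhqkq alht wrfjp gmid rutfr grfz qemkk zuoi flj xuyuq qko irphh ltv zjirq fbkny
Hunk 2: at line 6 remove [qemkk] add [qmsxq] -> 15 lines: yhqkq alht wrfjp gmid rutfr grfz qmsxq zuoi flj xuyuq qko irphh ltv zjirq fbkny
Hunk 3: at line 9 remove [xuyuq,qko,irphh] add [pejk,unnoi] -> 14 lines: yhqkq alht wrfjp gmid rutfr grfz qmsxq zuoi flj pejk unnoi ltv zjirq fbkny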